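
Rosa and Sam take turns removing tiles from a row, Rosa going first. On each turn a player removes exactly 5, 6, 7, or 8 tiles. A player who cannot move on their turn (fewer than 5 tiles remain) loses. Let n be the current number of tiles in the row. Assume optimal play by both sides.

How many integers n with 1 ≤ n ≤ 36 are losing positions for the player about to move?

14

Work bottom-up. With no move the player to move loses. Otherwise the position is W if at least one move leads to an L position for the opponent, and L if every move leads to a W.
n=0: no move → L
n=1: no move → L
n=2: no move → L
n=3: no move → L
n=4: no move → L
n=5: W (go to 0, an L position)
n=6: W (go to 1, an L position)
n=7: W (go to 2, an L position)
n=8: W (go to 3, an L position)
n=9: W (go to 4, an L position)
n=10: W (go to 4, an L position)
n=11: W (go to 4, an L position)
n=12: W (go to 4, an L position)
n=13: L (options 8(W), 7(W), 6(W), 5(W) are all W)
n=14: L (options 9(W), 8(W), 7(W), 6(W) are all W)
n=15: L (options 10(W), 9(W), 8(W), 7(W) are all W)
n=16: L (options 11(W), 10(W), 9(W), 8(W) are all W)
n=17: L (options 12(W), 11(W), 10(W), 9(W) are all W)
n=18: W (go to 13, an L position)
n=19: W (go to 14, an L position)
n=20: W (go to 15, an L position)
n=21: W (go to 16, an L position)
n=22: W (go to 17, an L position)
n=23: W (go to 17, an L position)
n=24: W (go to 17, an L position)
n=25: W (go to 17, an L position)
n=26: L (options 21(W), 20(W), 19(W), 18(W) are all W)
n=27: L (options 22(W), 21(W), 20(W), 19(W) are all W)
n=28: L (options 23(W), 22(W), 21(W), 20(W) are all W)
n=29: L (options 24(W), 23(W), 22(W), 21(W) are all W)
n=30: L (options 25(W), 24(W), 23(W), 22(W) are all W)
n=31: W (go to 26, an L position)
n=32: W (go to 27, an L position)
n=33: W (go to 28, an L position)
n=34: W (go to 29, an L position)
n=35: W (go to 30, an L position)
n=36: W (go to 30, an L position)
L entries with 1 ≤ n ≤ 36 (n=0 is outside the asked range and is not counted): n = 1, 2, 3, 4, 13, 14, 15, 16, 17, 26, 27, 28, 29, 30; that makes 14.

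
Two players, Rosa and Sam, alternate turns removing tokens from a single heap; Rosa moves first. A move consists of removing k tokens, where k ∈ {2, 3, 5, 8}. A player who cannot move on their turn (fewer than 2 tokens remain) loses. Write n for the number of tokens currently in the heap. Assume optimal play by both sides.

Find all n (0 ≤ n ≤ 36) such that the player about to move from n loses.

Classify positions by backward induction: terminal positions (no move available) are L. From any other position, the mover wins iff some move reaches an L.
n=0: no move → L
n=1: no move → L
n=2: reaches L-position 0 → W
n=3: reaches L-position 1 → W
n=4: reaches L-position 1 → W
n=5: reaches L-position 0 → W
n=6: reaches L-position 1 → W
n=7: only reaches 5(W), 4(W), 2(W), all W → L
n=8: reaches L-position 0 → W
n=9: reaches L-position 7 → W
n=10: reaches L-position 7 → W
n=11: only reaches 9(W), 8(W), 6(W), 3(W), all W → L
n=12: reaches L-position 7 → W
n=13: reaches L-position 11 → W
n=14: reaches L-position 11 → W
n=15: reaches L-position 7 → W
n=16: reaches L-position 11 → W
n=17: only reaches 15(W), 14(W), 12(W), 9(W), all W → L
n=18: only reaches 16(W), 15(W), 13(W), 10(W), all W → L
n=19: reaches L-position 17 → W
n=20: reaches L-position 18 → W
n=21: reaches L-position 18 → W
n=22: reaches L-position 17 → W
n=23: reaches L-position 18 → W
n=24: only reaches 22(W), 21(W), 19(W), 16(W), all W → L
n=25: reaches L-position 17 → W
n=26: reaches L-position 24 → W
n=27: reaches L-position 24 → W
n=28: only reaches 26(W), 25(W), 23(W), 20(W), all W → L
n=29: reaches L-position 24 → W
n=30: reaches L-position 28 → W
n=31: reaches L-position 28 → W
n=32: reaches L-position 24 → W
n=33: reaches L-position 28 → W
n=34: only reaches 32(W), 31(W), 29(W), 26(W), all W → L
n=35: only reaches 33(W), 32(W), 30(W), 27(W), all W → L
n=36: reaches L-position 34 → W
Reading off the rows marked L gives the requested list; there are 10 such values of n.

0, 1, 7, 11, 17, 18, 24, 28, 34, 35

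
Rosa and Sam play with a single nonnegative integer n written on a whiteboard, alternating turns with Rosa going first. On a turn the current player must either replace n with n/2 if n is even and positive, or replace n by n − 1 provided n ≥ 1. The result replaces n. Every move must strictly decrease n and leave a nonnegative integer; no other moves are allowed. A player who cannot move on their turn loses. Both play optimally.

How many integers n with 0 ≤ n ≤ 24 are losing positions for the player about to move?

Classify positions by backward induction: terminal positions (no move available) are L. From any other position, the mover wins iff some move reaches an L.
n=0: no move → L
n=1: can move to 0, which is L ⇒ W
n=2: the only move is to 1(W), a W ⇒ L
n=3: can move to 2, which is L ⇒ W
n=4: can move to 2, which is L ⇒ W
n=5: the only move is to 4(W), a W ⇒ L
n=6: can move to 5, which is L ⇒ W
n=7: the only move is to 6(W), a W ⇒ L
n=8: can move to 7, which is L ⇒ W
n=9: the only move is to 8(W), a W ⇒ L
n=10: can move to 5, which is L ⇒ W
n=11: the only move is to 10(W), a W ⇒ L
n=12: can move to 11, which is L ⇒ W
n=13: the only move is to 12(W), a W ⇒ L
n=14: can move to 7, which is L ⇒ W
n=15: the only move is to 14(W), a W ⇒ L
n=16: can move to 15, which is L ⇒ W
n=17: the only move is to 16(W), a W ⇒ L
n=18: can move to 9, which is L ⇒ W
n=19: the only move is to 18(W), a W ⇒ L
n=20: can move to 19, which is L ⇒ W
n=21: the only move is to 20(W), a W ⇒ L
n=22: can move to 11, which is L ⇒ W
n=23: the only move is to 22(W), a W ⇒ L
n=24: can move to 23, which is L ⇒ W
L entries with 0 ≤ n ≤ 24: n = 0, 2, 5, 7, 9, 11, 13, 15, 17, 19, 21, 23; that makes 12.

12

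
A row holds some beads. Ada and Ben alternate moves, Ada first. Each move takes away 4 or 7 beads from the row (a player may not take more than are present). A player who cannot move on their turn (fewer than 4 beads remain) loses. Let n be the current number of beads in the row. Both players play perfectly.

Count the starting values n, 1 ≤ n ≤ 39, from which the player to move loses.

Classify positions by backward induction: terminal positions (no move available) are L. From any other position, the mover wins iff some move reaches an L.
n=0: no move → L
n=1: no move → L
n=2: no move → L
n=3: no move → L
n=4: →0(L), so W
n=5: →1(L), so W
n=6: →2(L), so W
n=7: →3(L), so W
n=8: →1(L), so W
n=9: →2(L), so W
n=10: →3(L), so W
n=11: →7(W), 4(W) — all W, so L
n=12: →8(W), 5(W) — all W, so L
n=13: →9(W), 6(W) — all W, so L
n=14: →10(W), 7(W) — all W, so L
n=15: →11(L), so W
n=16: →12(L), so W
n=17: →13(L), so W
n=18: →14(L), so W
n=19: →12(L), so W
n=20: →13(L), so W
n=21: →14(L), so W
n=22: →18(W), 15(W) — all W, so L
n=23: →19(W), 16(W) — all W, so L
n=24: →20(W), 17(W) — all W, so L
n=25: →21(W), 18(W) — all W, so L
n=26: →22(L), so W
n=27: →23(L), so W
n=28: →24(L), so W
n=29: →25(L), so W
n=30: →23(L), so W
n=31: →24(L), so W
n=32: →25(L), so W
n=33: →29(W), 26(W) — all W, so L
n=34: →30(W), 27(W) — all W, so L
n=35: →31(W), 28(W) — all W, so L
n=36: →32(W), 29(W) — all W, so L
n=37: →33(L), so W
n=38: →34(L), so W
n=39: →35(L), so W
L entries with 1 ≤ n ≤ 39 (n=0 is outside the asked range and is not counted): n = 1, 2, 3, 11, 12, 13, 14, 22, 23, 24, 25, 33, 34, 35, 36; that makes 15.

15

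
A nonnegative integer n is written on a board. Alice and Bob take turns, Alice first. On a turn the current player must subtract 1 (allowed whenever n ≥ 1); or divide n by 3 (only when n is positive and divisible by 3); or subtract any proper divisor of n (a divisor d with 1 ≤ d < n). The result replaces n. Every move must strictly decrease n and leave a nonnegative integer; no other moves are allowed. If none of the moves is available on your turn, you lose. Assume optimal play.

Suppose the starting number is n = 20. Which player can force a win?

Alice wins.

Classify positions by backward induction: terminal positions (no move available) are L. From any other position, the mover wins iff some move reaches an L.
n=0: no move → L
n=1: reaches L-position 0 → W
n=2: only reaches 1(W), which is W → L
n=3: reaches L-position 2 → W
n=4: reaches L-position 2 → W
n=5: only reaches 4(W), which is W → L
n=6: reaches L-position 2 → W
n=7: only reaches 6(W), which is W → L
n=8: reaches L-position 7 → W
n=9: only reaches 3(W), 6(W), 8(W), all W → L
n=10: reaches L-position 5 → W
n=11: only reaches 10(W), which is W → L
n=12: reaches L-position 9 → W
n=13: only reaches 12(W), which is W → L
n=14: reaches L-position 7 → W
n=15: reaches L-position 5 → W
n=16: only reaches 8(W), 12(W), 14(W), 15(W), all W → L
n=17: reaches L-position 16 → W
n=18: reaches L-position 9 → W
n=19: only reaches 18(W), which is W → L
n=20: reaches L-position 16 → W
From 20 Alice can move to 16, reaching an L position.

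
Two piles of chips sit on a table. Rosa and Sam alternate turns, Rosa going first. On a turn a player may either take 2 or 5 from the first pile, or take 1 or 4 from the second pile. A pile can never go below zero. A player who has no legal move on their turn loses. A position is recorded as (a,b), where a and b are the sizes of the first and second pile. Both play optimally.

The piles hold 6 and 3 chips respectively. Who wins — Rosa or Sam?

Label each position W (a win for the player to move) or L (a loss). A position with no legal move is L; any other position is W exactly when some move reaches an L, and L when every move reaches a W.
No move ever increases a pile, so every position that can arise here has a ≤ 6 and b ≤ 3; it is enough to label the cells with 0 ≤ a ≤ 6 and 0 ≤ b ≤ 3.
Every move lowers a or b (never raises either), so fill the grid row by row in increasing a, and left to right within a row: each cell's successors are then already labelled.
      b=0  b=1  b=2  b=3
a=0:    L    W    L    W
a=1:    L    W    L    W
a=2:    W    L    W    L
a=3:    W    L    W    L
a=4:    L    W    L    W
a=5:    W    W    W    W
a=6:    W    L    W    L
Cells with no legal move (terminal, hence L): (0,0), (1,0).
The remaining L cells, each justified by listing all of its moves:
(0,2): only reaches (0,1)(W), which is W → L
(1,2): only reaches (1,1)(W), which is W → L
(2,1): only reaches (0,1)(W), (2,0)(W), all W → L
(2,3): only reaches (0,3)(W), (2,2)(W), all W → L
(3,1): only reaches (1,1)(W), (3,0)(W), all W → L
(3,3): only reaches (1,3)(W), (3,2)(W), all W → L
(4,0): only reaches (2,0)(W), which is W → L
(4,2): only reaches (2,2)(W), (4,1)(W), all W → L
(6,1): only reaches (4,1)(W), (1,1)(W), (6,0)(W), all W → L
(6,3): only reaches (4,3)(W), (1,3)(W), (6,2)(W), all W → L
Every other cell has at least one move into one of the L cells above, so it is W.
The starting position (6,3) is L: whatever Rosa does, the opponent receives a W position.

Sam wins.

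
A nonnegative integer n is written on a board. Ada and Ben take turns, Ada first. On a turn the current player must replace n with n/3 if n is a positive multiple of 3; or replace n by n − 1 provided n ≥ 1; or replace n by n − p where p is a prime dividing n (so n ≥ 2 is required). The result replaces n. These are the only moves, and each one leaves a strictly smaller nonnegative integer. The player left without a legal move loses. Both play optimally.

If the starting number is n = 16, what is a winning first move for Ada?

Build the W/L table. Terminal = L. A non-terminal position is W if it has a move to some L; otherwise it is L.
n=0: no move → L
n=1: →0(L), so W
n=2: →0(L), so W
n=3: →0(L), so W
n=4: →2(W), 3(W) — all W, so L
n=5: →0(L), so W
n=6: →4(L), so W
n=7: →0(L), so W
n=8: →6(W), 7(W) — all W, so L
n=9: →8(L), so W
n=10: →8(L), so W
n=11: →0(L), so W
n=12: →4(L), so W
n=13: →0(L), so W
n=14: →7(W), 12(W), 13(W) — all W, so L
n=15: →14(L), so W
n=16: →14(L), so W
From 16, the L positions reachable in one move are: 14.

Move to 14.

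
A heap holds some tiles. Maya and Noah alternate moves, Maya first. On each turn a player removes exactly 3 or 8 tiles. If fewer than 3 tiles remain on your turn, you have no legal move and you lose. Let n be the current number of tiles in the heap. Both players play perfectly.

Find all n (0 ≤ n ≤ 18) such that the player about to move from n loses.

Work bottom-up. With no move the player to move loses. Otherwise the position is W if at least one move leads to an L position for the opponent, and L if every move leads to a W.
n=0: no move → L
n=1: no move → L
n=2: no move → L
n=3: →0(L), so W
n=4: →1(L), so W
n=5: →2(L), so W
n=6: →3(W) only, which is W, so L
n=7: →4(W) only, which is W, so L
n=8: →0(L), so W
n=9: →6(L), so W
n=10: →7(L), so W
n=11: →8(W), 3(W) — all W, so L
n=12: →9(W), 4(W) — all W, so L
n=13: →10(W), 5(W) — all W, so L
n=14: →11(L), so W
n=15: →12(L), so W
n=16: →13(L), so W
n=17: →14(W), 9(W) — all W, so L
n=18: →15(W), 10(W) — all W, so L
Reading off the rows marked L gives the requested list; there are 10 such values of n.

0, 1, 2, 6, 7, 11, 12, 13, 17, 18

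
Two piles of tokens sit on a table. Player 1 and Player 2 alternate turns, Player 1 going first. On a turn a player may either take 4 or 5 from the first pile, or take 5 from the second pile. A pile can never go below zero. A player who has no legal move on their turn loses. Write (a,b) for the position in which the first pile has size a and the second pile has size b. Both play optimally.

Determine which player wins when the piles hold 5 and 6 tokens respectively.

Player 2 wins.

Build the W/L table. Terminal = L. A non-terminal position is W if it has a move to some L; otherwise it is L.
No move ever increases a pile, so every position that can arise here has a ≤ 5 and b ≤ 6; it is enough to label the cells with 0 ≤ a ≤ 5 and 0 ≤ b ≤ 6.
Every move lowers a or b (never raises either), so fill the grid row by row in increasing a, and left to right within a row: each cell's successors are then already labelled.
      b=0  b=1  b=2  b=3  b=4  b=5  b=6
a=0:    L    L    L    L    L    W    W
a=1:    L    L    L    L    L    W    W
a=2:    L    L    L    L    L    W    W
a=3:    L    L    L    L    L    W    W
a=4:    W    W    W    W    W    L    L
a=5:    W    W    W    W    W    L    L
Cells with no legal move (terminal, hence L): (0,0), (0,1), (0,2), (0,3), (0,4), (1,0), (1,1), (1,2), (1,3), (1,4), (2,0), (2,1), (2,2), (2,3), (2,4), (3,0), (3,1), (3,2), (3,3), (3,4).
The remaining L cells, each justified by listing all of its moves:
(4,5): →(0,5)(W), (4,0)(W) — all W, so L
(4,6): →(0,6)(W), (4,1)(W) — all W, so L
(5,5): →(1,5)(W), (0,5)(W), (5,0)(W) — all W, so L
(5,6): →(1,6)(W), (0,6)(W), (5,1)(W) — all W, so L
Every other cell has at least one move into one of the L cells above, so it is W.
The starting position (5,6) is L: whatever Player 1 does, the opponent receives a W position.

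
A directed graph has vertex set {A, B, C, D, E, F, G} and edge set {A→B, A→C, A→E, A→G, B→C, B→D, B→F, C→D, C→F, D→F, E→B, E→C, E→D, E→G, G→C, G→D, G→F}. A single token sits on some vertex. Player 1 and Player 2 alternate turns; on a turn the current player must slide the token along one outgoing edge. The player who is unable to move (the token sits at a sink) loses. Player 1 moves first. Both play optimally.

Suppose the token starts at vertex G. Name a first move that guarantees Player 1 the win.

Move to F.

Work bottom-up. With no move the player to move loses. Otherwise the position is W if at least one move leads to an L position for the opponent, and L if every move leads to a W.
Every edge goes from a vertex to one that appears earlier in the order F, D, C, G, B, E, A, so processing vertices in that order labels each vertex after all of its successors.
F: no outgoing edge → L
D: reaches L-position F → W
C: reaches L-position F → W
G: reaches L-position F → W
B: reaches L-position F → W
E: only reaches B(W), G(W), C(W), D(W), all W → L
A: reaches L-position E → W
From G, the L positions reachable in one move are: F.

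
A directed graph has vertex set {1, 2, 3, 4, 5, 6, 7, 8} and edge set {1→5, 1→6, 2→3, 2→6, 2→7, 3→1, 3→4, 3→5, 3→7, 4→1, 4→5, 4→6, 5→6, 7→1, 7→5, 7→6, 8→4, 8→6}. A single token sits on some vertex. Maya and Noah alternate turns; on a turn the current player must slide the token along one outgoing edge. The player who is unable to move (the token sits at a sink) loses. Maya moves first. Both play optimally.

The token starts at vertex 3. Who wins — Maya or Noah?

Noah wins.

Build the W/L table. Terminal = L. A non-terminal position is W if it has a move to some L; otherwise it is L.
Every edge goes from a vertex to one that appears earlier in the order 6, 5, 1, 4, 7, 3, 8, 2, so processing vertices in that order labels each vertex after all of its successors.
6: no outgoing edge → L
5: can move to 6, which is L ⇒ W
1: can move to 6, which is L ⇒ W
4: can move to 6, which is L ⇒ W
7: can move to 6, which is L ⇒ W
3: moves to 7(W), 4(W), 1(W), 5(W); every one is W ⇒ L
8: can move to 6, which is L ⇒ W
2: can move to 3, which is L ⇒ W
Every move from 3 reaches a W position, so the mover loses.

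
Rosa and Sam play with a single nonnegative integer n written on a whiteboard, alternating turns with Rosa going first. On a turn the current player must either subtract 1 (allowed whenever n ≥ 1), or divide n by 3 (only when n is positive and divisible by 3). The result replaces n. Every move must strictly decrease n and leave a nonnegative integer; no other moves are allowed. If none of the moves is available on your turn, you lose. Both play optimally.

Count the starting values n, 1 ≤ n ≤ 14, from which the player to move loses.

Work bottom-up. With no move the player to move loses. Otherwise the position is W if at least one move leads to an L position for the opponent, and L if every move leads to a W.
n=0: no move → L
n=1: can move to 0, which is L ⇒ W
n=2: the only move is to 1(W), a W ⇒ L
n=3: can move to 2, which is L ⇒ W
n=4: the only move is to 3(W), a W ⇒ L
n=5: can move to 4, which is L ⇒ W
n=6: can move to 2, which is L ⇒ W
n=7: the only move is to 6(W), a W ⇒ L
n=8: can move to 7, which is L ⇒ W
n=9: moves to 3(W), 8(W); every one is W ⇒ L
n=10: can move to 9, which is L ⇒ W
n=11: the only move is to 10(W), a W ⇒ L
n=12: can move to 4, which is L ⇒ W
n=13: the only move is to 12(W), a W ⇒ L
n=14: can move to 13, which is L ⇒ W
L entries with 1 ≤ n ≤ 14 (n=0 is outside the asked range and is not counted): n = 2, 4, 7, 9, 11, 13; that makes 6.

6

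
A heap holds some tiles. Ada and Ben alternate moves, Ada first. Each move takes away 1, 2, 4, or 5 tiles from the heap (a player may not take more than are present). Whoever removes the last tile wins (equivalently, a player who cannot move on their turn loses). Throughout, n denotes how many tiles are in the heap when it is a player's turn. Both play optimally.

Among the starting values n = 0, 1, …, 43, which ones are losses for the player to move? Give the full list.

Label each position W (a win for the player to move) or L (a loss). A position with no legal move is L; any other position is W exactly when some move reaches an L, and L when every move reaches a W.
n=0: no move → L
n=1: can move to 0, which is L ⇒ W
n=2: can move to 0, which is L ⇒ W
n=3: moves to 2(W), 1(W); every one is W ⇒ L
n=4: can move to 3, which is L ⇒ W
n=5: can move to 3, which is L ⇒ W
n=6: moves to 5(W), 4(W), 2(W), 1(W); every one is W ⇒ L
n=7: can move to 6, which is L ⇒ W
n=8: can move to 6, which is L ⇒ W
n=9: moves to 8(W), 7(W), 5(W), 4(W); every one is W ⇒ L
n=10: can move to 9, which is L ⇒ W
n=11: can move to 9, which is L ⇒ W
n=12: moves to 11(W), 10(W), 8(W), 7(W); every one is W ⇒ L
n=13: can move to 12, which is L ⇒ W
n=14: can move to 12, which is L ⇒ W
n=15: moves to 14(W), 13(W), 11(W), 10(W); every one is W ⇒ L
n=16: can move to 15, which is L ⇒ W
n=17: can move to 15, which is L ⇒ W
n=18: moves to 17(W), 16(W), 14(W), 13(W); every one is W ⇒ L
n=19: can move to 18, which is L ⇒ W
n=20: can move to 18, which is L ⇒ W
n=21: moves to 20(W), 19(W), 17(W), 16(W); every one is W ⇒ L
n=22: can move to 21, which is L ⇒ W
n=23: can move to 21, which is L ⇒ W
n=24: moves to 23(W), 22(W), 20(W), 19(W); every one is W ⇒ L
n=25: can move to 24, which is L ⇒ W
n=26: can move to 24, which is L ⇒ W
n=27: moves to 26(W), 25(W), 23(W), 22(W); every one is W ⇒ L
n=28: can move to 27, which is L ⇒ W
n=29: can move to 27, which is L ⇒ W
n=30: moves to 29(W), 28(W), 26(W), 25(W); every one is W ⇒ L
n=31: can move to 30, which is L ⇒ W
n=32: can move to 30, which is L ⇒ W
n=33: moves to 32(W), 31(W), 29(W), 28(W); every one is W ⇒ L
n=34: can move to 33, which is L ⇒ W
n=35: can move to 33, which is L ⇒ W
n=36: moves to 35(W), 34(W), 32(W), 31(W); every one is W ⇒ L
n=37: can move to 36, which is L ⇒ W
n=38: can move to 36, which is L ⇒ W
n=39: moves to 38(W), 37(W), 35(W), 34(W); every one is W ⇒ L
n=40: can move to 39, which is L ⇒ W
n=41: can move to 39, which is L ⇒ W
n=42: moves to 41(W), 40(W), 38(W), 37(W); every one is W ⇒ L
n=43: can move to 42, which is L ⇒ W
The losing starting values of n are exactly the entries labelled L in this table (15 of them).

0, 3, 6, 9, 12, 15, 18, 21, 24, 27, 30, 33, 36, 39, 42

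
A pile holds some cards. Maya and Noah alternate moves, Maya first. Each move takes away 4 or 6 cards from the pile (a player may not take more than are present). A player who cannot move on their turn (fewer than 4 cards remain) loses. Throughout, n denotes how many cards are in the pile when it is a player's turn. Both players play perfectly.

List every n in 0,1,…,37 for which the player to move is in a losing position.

0, 1, 2, 3, 10, 11, 12, 13, 20, 21, 22, 23, 30, 31, 32, 33

Build the W/L table. Terminal = L. A non-terminal position is W if it has a move to some L; otherwise it is L.
n=0: no move → L
n=1: no move → L
n=2: no move → L
n=3: no move → L
n=4: reaches L-position 0 → W
n=5: reaches L-position 1 → W
n=6: reaches L-position 2 → W
n=7: reaches L-position 3 → W
n=8: reaches L-position 2 → W
n=9: reaches L-position 3 → W
n=10: only reaches 6(W), 4(W), all W → L
n=11: only reaches 7(W), 5(W), all W → L
n=12: only reaches 8(W), 6(W), all W → L
n=13: only reaches 9(W), 7(W), all W → L
n=14: reaches L-position 10 → W
n=15: reaches L-position 11 → W
n=16: reaches L-position 12 → W
n=17: reaches L-position 13 → W
n=18: reaches L-position 12 → W
n=19: reaches L-position 13 → W
n=20: only reaches 16(W), 14(W), all W → L
n=21: only reaches 17(W), 15(W), all W → L
n=22: only reaches 18(W), 16(W), all W → L
n=23: only reaches 19(W), 17(W), all W → L
n=24: reaches L-position 20 → W
n=25: reaches L-position 21 → W
n=26: reaches L-position 22 → W
n=27: reaches L-position 23 → W
n=28: reaches L-position 22 → W
n=29: reaches L-position 23 → W
n=30: only reaches 26(W), 24(W), all W → L
n=31: only reaches 27(W), 25(W), all W → L
n=32: only reaches 28(W), 26(W), all W → L
n=33: only reaches 29(W), 27(W), all W → L
n=34: reaches L-position 30 → W
n=35: reaches L-position 31 → W
n=36: reaches L-position 32 → W
n=37: reaches L-position 33 → W
The losing starting values of n are exactly the entries labelled L in this table (16 of them).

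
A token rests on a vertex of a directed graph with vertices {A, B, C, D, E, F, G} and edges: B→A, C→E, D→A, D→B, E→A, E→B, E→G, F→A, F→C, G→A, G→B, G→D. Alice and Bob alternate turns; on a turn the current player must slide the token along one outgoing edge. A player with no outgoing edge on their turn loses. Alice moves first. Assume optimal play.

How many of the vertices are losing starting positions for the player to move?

Compute win/loss labels from the base case upward. A position with no move is L. Any other position is W if it can reach an L in one move, else L.
Every edge goes from a vertex to one that appears earlier in the order A, B, D, G, E, C, F, so processing vertices in that order labels each vertex after all of its successors.
A: no outgoing edge → L
B: can move to A, which is L ⇒ W
D: can move to A, which is L ⇒ W
G: can move to A, which is L ⇒ W
E: can move to A, which is L ⇒ W
C: the only move is to E(W), a W ⇒ L
F: can move to C, which is L ⇒ W
The L vertices are A, C; that is 2 in all.

2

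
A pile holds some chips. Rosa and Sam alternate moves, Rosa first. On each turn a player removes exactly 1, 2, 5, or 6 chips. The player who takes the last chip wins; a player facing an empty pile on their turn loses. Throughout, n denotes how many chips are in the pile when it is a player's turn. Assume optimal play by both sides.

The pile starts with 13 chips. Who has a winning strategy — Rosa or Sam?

Rosa wins.

Build the W/L table. Terminal = L. A non-terminal position is W if it has a move to some L; otherwise it is L.
n=0: no move → L
n=1: can move to 0, which is L ⇒ W
n=2: can move to 0, which is L ⇒ W
n=3: moves to 2(W), 1(W); every one is W ⇒ L
n=4: can move to 3, which is L ⇒ W
n=5: can move to 3, which is L ⇒ W
n=6: can move to 0, which is L ⇒ W
n=7: moves to 6(W), 5(W), 2(W), 1(W); every one is W ⇒ L
n=8: can move to 7, which is L ⇒ W
n=9: can move to 7, which is L ⇒ W
n=10: moves to 9(W), 8(W), 5(W), 4(W); every one is W ⇒ L
n=11: can move to 10, which is L ⇒ W
n=12: can move to 10, which is L ⇒ W
n=13: can move to 7, which is L ⇒ W
The starting position 13 is W: Rosa should remove 6, leaving 7, handing over an L position.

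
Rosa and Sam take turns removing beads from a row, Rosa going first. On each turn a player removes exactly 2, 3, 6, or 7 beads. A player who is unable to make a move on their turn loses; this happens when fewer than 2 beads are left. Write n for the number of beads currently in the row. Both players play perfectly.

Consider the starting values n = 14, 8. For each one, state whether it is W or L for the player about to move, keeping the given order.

14: L, 8: W

Compute win/loss labels from the base case upward. A position with no move is L. Any other position is W if it can reach an L in one move, else L.
n=0: no move → L
n=1: no move → L
n=2: reaches L-position 0 → W
n=3: reaches L-position 1 → W
n=4: reaches L-position 1 → W
n=5: only reaches 3(W), 2(W), all W → L
n=6: reaches L-position 0 → W
n=7: reaches L-position 5 → W
n=8: reaches L-position 5 → W
n=9: only reaches 7(W), 6(W), 3(W), 2(W), all W → L
n=10: only reaches 8(W), 7(W), 4(W), 3(W), all W → L
n=11: reaches L-position 9 → W
n=12: reaches L-position 10 → W
n=13: reaches L-position 10 → W
n=14: only reaches 12(W), 11(W), 8(W), 7(W), all W → L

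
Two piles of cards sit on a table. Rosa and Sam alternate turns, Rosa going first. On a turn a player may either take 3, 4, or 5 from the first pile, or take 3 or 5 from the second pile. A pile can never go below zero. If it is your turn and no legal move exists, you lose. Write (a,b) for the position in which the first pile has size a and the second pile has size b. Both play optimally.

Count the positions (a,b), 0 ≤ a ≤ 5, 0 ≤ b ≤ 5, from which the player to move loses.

18

Build the W/L table. Terminal = L. A non-terminal position is W if it has a move to some L; otherwise it is L.
Every move lowers a or b (never raises either), so fill the grid row by row in increasing a, and left to right within a row: each cell's successors are then already labelled.
      b=0  b=1  b=2  b=3  b=4  b=5
a=0:    L    L    L    W    W    W
a=1:    L    L    L    W    W    W
a=2:    L    L    L    W    W    W
a=3:    W    W    W    L    L    L
a=4:    W    W    W    L    L    L
a=5:    W    W    W    L    L    L
Cells with no legal move (terminal, hence L): (0,0), (0,1), (0,2), (1,0), (1,1), (1,2), (2,0), (2,1), (2,2).
The remaining L cells, each justified by listing all of its moves:
(3,3): L (options (0,3)(W), (3,0)(W) are all W)
(3,4): L (options (0,4)(W), (3,1)(W) are all W)
(3,5): L (options (0,5)(W), (3,2)(W), (3,0)(W) are all W)
(4,3): L (options (1,3)(W), (0,3)(W), (4,0)(W) are all W)
(4,4): L (options (1,4)(W), (0,4)(W), (4,1)(W) are all W)
(4,5): L (options (1,5)(W), (0,5)(W), (4,2)(W), (4,0)(W) are all W)
(5,3): L (options (2,3)(W), (1,3)(W), (0,3)(W), (5,0)(W) are all W)
(5,4): L (options (2,4)(W), (1,4)(W), (0,4)(W), (5,1)(W) are all W)
(5,5): L (options (2,5)(W), (1,5)(W), (0,5)(W), (5,2)(W), (5,0)(W) are all W)
Every other cell has at least one move into one of the L cells above, so it is W.
L cells per row: a=0: 3, a=1: 3, a=2: 3, a=3: 3, a=4: 3, a=5: 3; total 18.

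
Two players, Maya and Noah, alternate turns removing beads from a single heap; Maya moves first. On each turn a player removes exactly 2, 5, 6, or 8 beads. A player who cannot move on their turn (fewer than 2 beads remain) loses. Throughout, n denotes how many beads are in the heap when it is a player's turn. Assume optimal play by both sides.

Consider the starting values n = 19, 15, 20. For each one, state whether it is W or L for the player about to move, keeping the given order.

Build the W/L table. Terminal = L. A non-terminal position is W if it has a move to some L; otherwise it is L.
n=0: no move → L
n=1: no move → L
n=2: W (go to 0, an L position)
n=3: W (go to 1, an L position)
n=4: L (sole option 2(W) is W)
n=5: W (go to 0, an L position)
n=6: W (go to 4, an L position)
n=7: W (go to 1, an L position)
n=8: W (go to 0, an L position)
n=9: W (go to 4, an L position)
n=10: W (go to 4, an L position)
n=11: L (options 9(W), 6(W), 5(W), 3(W) are all W)
n=12: W (go to 4, an L position)
n=13: W (go to 11, an L position)
n=14: L (options 12(W), 9(W), 8(W), 6(W) are all W)
n=15: L (options 13(W), 10(W), 9(W), 7(W) are all W)
n=16: W (go to 14, an L position)
n=17: W (go to 15, an L position)
n=18: L (options 16(W), 13(W), 12(W), 10(W) are all W)
n=19: W (go to 14, an L position)
n=20: W (go to 18, an L position)

19: W, 15: L, 20: W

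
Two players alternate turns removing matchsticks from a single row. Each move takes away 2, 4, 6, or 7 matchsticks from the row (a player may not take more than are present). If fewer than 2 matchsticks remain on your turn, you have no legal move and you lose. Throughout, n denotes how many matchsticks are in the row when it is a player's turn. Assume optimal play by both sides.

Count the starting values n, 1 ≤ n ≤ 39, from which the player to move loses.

9

Compute win/loss labels from the base case upward. A position with no move is L. Any other position is W if it can reach an L in one move, else L.
n=0: no move → L
n=1: no move → L
n=2: W (go to 0, an L position)
n=3: W (go to 1, an L position)
n=4: W (go to 0, an L position)
n=5: W (go to 1, an L position)
n=6: W (go to 0, an L position)
n=7: W (go to 1, an L position)
n=8: W (go to 1, an L position)
n=9: L (options 7(W), 5(W), 3(W), 2(W) are all W)
n=10: L (options 8(W), 6(W), 4(W), 3(W) are all W)
n=11: W (go to 9, an L position)
n=12: W (go to 10, an L position)
n=13: W (go to 9, an L position)
n=14: W (go to 10, an L position)
n=15: W (go to 9, an L position)
n=16: W (go to 10, an L position)
n=17: W (go to 10, an L position)
n=18: L (options 16(W), 14(W), 12(W), 11(W) are all W)
n=19: L (options 17(W), 15(W), 13(W), 12(W) are all W)
n=20: W (go to 18, an L position)
n=21: W (go to 19, an L position)
n=22: W (go to 18, an L position)
n=23: W (go to 19, an L position)
n=24: W (go to 18, an L position)
n=25: W (go to 19, an L position)
n=26: W (go to 19, an L position)
n=27: L (options 25(W), 23(W), 21(W), 20(W) are all W)
n=28: L (options 26(W), 24(W), 22(W), 21(W) are all W)
n=29: W (go to 27, an L position)
n=30: W (go to 28, an L position)
n=31: W (go to 27, an L position)
n=32: W (go to 28, an L position)
n=33: W (go to 27, an L position)
n=34: W (go to 28, an L position)
n=35: W (go to 28, an L position)
n=36: L (options 34(W), 32(W), 30(W), 29(W) are all W)
n=37: L (options 35(W), 33(W), 31(W), 30(W) are all W)
n=38: W (go to 36, an L position)
n=39: W (go to 37, an L position)
L entries with 1 ≤ n ≤ 39 (n=0 is outside the asked range and is not counted): n = 1, 9, 10, 18, 19, 27, 28, 36, 37; that makes 9.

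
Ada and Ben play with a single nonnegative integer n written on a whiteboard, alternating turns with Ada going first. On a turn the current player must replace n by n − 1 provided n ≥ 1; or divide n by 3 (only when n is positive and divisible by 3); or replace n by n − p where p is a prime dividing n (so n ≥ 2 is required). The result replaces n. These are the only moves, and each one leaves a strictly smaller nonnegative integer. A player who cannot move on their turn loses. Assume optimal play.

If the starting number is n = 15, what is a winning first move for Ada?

Move to 14.

Work bottom-up. With no move the player to move loses. Otherwise the position is W if at least one move leads to an L position for the opponent, and L if every move leads to a W.
n=0: no move → L
n=1: →0(L), so W
n=2: →0(L), so W
n=3: →0(L), so W
n=4: →2(W), 3(W) — all W, so L
n=5: →0(L), so W
n=6: →4(L), so W
n=7: →0(L), so W
n=8: →6(W), 7(W) — all W, so L
n=9: →8(L), so W
n=10: →8(L), so W
n=11: →0(L), so W
n=12: →4(L), so W
n=13: →0(L), so W
n=14: →7(W), 12(W), 13(W) — all W, so L
n=15: →14(L), so W
From 15, the L positions reachable in one move are: 14.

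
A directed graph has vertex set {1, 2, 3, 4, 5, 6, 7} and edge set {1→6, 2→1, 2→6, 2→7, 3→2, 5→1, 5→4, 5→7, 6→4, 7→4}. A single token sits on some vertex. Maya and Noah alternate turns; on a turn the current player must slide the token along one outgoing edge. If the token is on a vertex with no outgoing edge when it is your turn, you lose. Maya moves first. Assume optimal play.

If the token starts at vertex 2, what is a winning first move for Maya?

Label each position W (a win for the player to move) or L (a loss). A position with no legal move is L; any other position is W exactly when some move reaches an L, and L when every move reaches a W.
Every edge goes from a vertex to one that appears earlier in the order 4, 6, 7, 1, 2, 5, 3, so processing vertices in that order labels each vertex after all of its successors.
4: no outgoing edge → L
6: W (go to 4, an L position)
7: W (go to 4, an L position)
1: L (sole option 6(W) is W)
2: W (go to 1, an L position)
5: W (go to 1, an L position)
3: L (sole option 2(W) is W)
From 2, the L positions reachable in one move are: 1.

Move to 1.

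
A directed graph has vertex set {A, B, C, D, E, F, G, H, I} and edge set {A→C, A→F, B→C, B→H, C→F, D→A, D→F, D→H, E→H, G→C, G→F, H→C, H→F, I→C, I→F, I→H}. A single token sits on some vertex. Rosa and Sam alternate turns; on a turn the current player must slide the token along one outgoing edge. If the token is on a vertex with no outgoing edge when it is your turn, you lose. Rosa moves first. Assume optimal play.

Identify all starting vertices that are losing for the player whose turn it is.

B, E, F

Label each position W (a win for the player to move) or L (a loss). A position with no legal move is L; any other position is W exactly when some move reaches an L, and L when every move reaches a W.
Every edge goes from a vertex to one that appears earlier in the order F, C, H, I, B, A, E, D, G, so processing vertices in that order labels each vertex after all of its successors.
F: no outgoing edge → L
C: reaches L-position F → W
H: reaches L-position F → W
I: reaches L-position F → W
B: only reaches H(W), C(W), all W → L
A: reaches L-position F → W
E: only reaches H(W), which is W → L
D: reaches L-position F → W
G: reaches L-position F → W
Reading off the rows marked L gives the requested list; there are 3 such vertices.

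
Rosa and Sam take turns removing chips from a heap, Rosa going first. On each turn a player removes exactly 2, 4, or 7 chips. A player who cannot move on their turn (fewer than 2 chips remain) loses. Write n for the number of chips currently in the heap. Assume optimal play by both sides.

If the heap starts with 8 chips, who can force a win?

Rosa wins.

Work bottom-up. With no move the player to move loses. Otherwise the position is W if at least one move leads to an L position for the opponent, and L if every move leads to a W.
n=0: no move → L
n=1: no move → L
n=2: can move to 0, which is L ⇒ W
n=3: can move to 1, which is L ⇒ W
n=4: can move to 0, which is L ⇒ W
n=5: can move to 1, which is L ⇒ W
n=6: moves to 4(W), 2(W); every one is W ⇒ L
n=7: can move to 0, which is L ⇒ W
n=8: can move to 6, which is L ⇒ W
From 8 Rosa can remove 2, leaving 6, reaching an L position.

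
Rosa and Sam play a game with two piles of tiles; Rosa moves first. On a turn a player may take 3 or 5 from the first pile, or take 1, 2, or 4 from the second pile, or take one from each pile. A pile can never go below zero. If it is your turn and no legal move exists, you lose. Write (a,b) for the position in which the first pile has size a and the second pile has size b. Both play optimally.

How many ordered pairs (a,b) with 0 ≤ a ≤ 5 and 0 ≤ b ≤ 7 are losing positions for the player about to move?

17

Compute win/loss labels from the base case upward. A position with no move is L. Any other position is W if it can reach an L in one move, else L.
Every move lowers a or b (never raises either), so fill the grid row by row in increasing a, and left to right within a row: each cell's successors are then already labelled.
      b=0  b=1  b=2  b=3  b=4  b=5  b=6  b=7
a=0:    L    W    W    L    W    W    L    W
a=1:    L    W    W    L    W    W    L    W
a=2:    L    W    W    L    W    W    L    W
a=3:    W    W    L    W    W    L    W    W
a=4:    W    L    W    W    L    W    W    L
a=5:    W    L    W    W    L    W    W    L
Cells with no legal move (terminal, hence L): (0,0), (1,0), (2,0).
The remaining L cells, each justified by listing all of its moves:
(0,3): L (options (0,2)(W), (0,1)(W) are all W)
(0,6): L (options (0,5)(W), (0,4)(W), (0,2)(W) are all W)
(1,3): L (options (1,2)(W), (1,1)(W), (0,2)(W) are all W)
(1,6): L (options (1,5)(W), (1,4)(W), (1,2)(W), (0,5)(W) are all W)
(2,3): L (options (2,2)(W), (2,1)(W), (1,2)(W) are all W)
(2,6): L (options (2,5)(W), (2,4)(W), (2,2)(W), (1,5)(W) are all W)
(3,2): L (options (0,2)(W), (3,1)(W), (3,0)(W), (2,1)(W) are all W)
(3,5): L (options (0,5)(W), (3,4)(W), (3,3)(W), (3,1)(W), (2,4)(W) are all W)
(4,1): L (options (1,1)(W), (4,0)(W), (3,0)(W) are all W)
(4,4): L (options (1,4)(W), (4,3)(W), (4,2)(W), (4,0)(W), (3,3)(W) are all W)
(4,7): L (options (1,7)(W), (4,6)(W), (4,5)(W), (4,3)(W), (3,6)(W) are all W)
(5,1): L (options (2,1)(W), (0,1)(W), (5,0)(W), (4,0)(W) are all W)
(5,4): L (options (2,4)(W), (0,4)(W), (5,3)(W), (5,2)(W), (5,0)(W), (4,3)(W) are all W)
(5,7): L (options (2,7)(W), (0,7)(W), (5,6)(W), (5,5)(W), (5,3)(W), (4,6)(W) are all W)
Every other cell has at least one move into one of the L cells above, so it is W.
L cells per row: a=0: 3, a=1: 3, a=2: 3, a=3: 2, a=4: 3, a=5: 3; total 17.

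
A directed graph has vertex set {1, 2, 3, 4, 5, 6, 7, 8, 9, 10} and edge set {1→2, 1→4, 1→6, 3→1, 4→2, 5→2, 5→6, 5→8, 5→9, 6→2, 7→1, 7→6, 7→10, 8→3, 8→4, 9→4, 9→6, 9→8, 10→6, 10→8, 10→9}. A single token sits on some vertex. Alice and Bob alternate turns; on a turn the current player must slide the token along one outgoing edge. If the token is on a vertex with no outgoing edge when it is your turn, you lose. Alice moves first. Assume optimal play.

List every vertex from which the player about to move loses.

Work bottom-up. With no move the player to move loses. Otherwise the position is W if at least one move leads to an L position for the opponent, and L if every move leads to a W.
Every edge goes from a vertex to one that appears earlier in the order 2, 6, 4, 1, 3, 8, 9, 10, 5, 7, so processing vertices in that order labels each vertex after all of its successors.
2: no outgoing edge → L
6: reaches L-position 2 → W
4: reaches L-position 2 → W
1: reaches L-position 2 → W
3: only reaches 1(W), which is W → L
8: reaches L-position 3 → W
9: only reaches 8(W), 4(W), 6(W), all W → L
10: reaches L-position 9 → W
5: reaches L-position 9 → W
7: only reaches 10(W), 1(W), 6(W), all W → L
Reading off the rows marked L gives the requested list; there are 4 such vertices.

2, 3, 7, 9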